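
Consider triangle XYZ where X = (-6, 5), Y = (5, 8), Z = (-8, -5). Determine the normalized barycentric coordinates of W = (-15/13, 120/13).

(12/13, 5/13, -4/13)

Signed area of the reference triangle: [XYZ] = ½·((-6)·(8−(-5)) + 5·(-5−5) + (-8)·(5−8)) = ½·(-78 − 50 + 24) = -52.
[WYZ] = ½·((-15/13)·(8−(-5)) + 5·(-5−(120/13)) + (-8)·(120/13−8)) = ½·(-15 − 925/13 − 128/13) = -48, so the X-coordinate is (-48)/(-52) = 12/13.
[XWZ] = ½·((-6)·(120/13−(-5)) + (-15/13)·(-5−5) + (-8)·(5−(120/13))) = ½·(-1110/13 + 150/13 + 440/13) = -20, so the Y-coordinate is 5/13.
[XYW] = ½·((-6)·(8−(120/13)) + 5·(120/13−5) + (-15/13)·(5−8)) = ½·(96/13 + 275/13 + 45/13) = 16, so the Z-coordinate is -4/13.
Check: 12/13 + 5/13 − 4/13 = 1.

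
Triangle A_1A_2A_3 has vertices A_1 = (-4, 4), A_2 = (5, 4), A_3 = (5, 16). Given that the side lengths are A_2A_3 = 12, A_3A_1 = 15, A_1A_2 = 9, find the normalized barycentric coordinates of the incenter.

(1/3, 5/12, 1/4)

The incenter has barycentric coordinates proportional to the opposite side lengths: (12 : 15 : 9).
Normalizing by 12+15+9 = 36 gives (1/3, 5/12, 1/4).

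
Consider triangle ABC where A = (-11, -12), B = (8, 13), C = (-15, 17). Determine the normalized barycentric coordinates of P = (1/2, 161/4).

Signed area of the reference triangle: [ABC] = ½·((-11)·(13−17) + 8·(17−(-12)) + (-15)·(-12−13)) = ½·(44 + 232 + 375) = 651/2.
[PBC] = ½·((1/2)·(13−17) + 8·(17−(161/4)) + (-15)·(161/4−13)) = ½·(-2 − 186 − 1635/4) = -2387/8, so the A-coordinate is (-2387/8)/(651/2) = -11/12.
[APC] = ½·((-11)·(161/4−17) + (1/2)·(17−(-12)) + (-15)·(-12−(161/4))) = ½·(-1023/4 + 29/2 + 3135/4) = 1085/4, so the B-coordinate is 5/6.
[ABP] = ½·((-11)·(13−(161/4)) + 8·(161/4−(-12)) + (1/2)·(-12−13)) = ½·(1199/4 + 418 − 25/2) = 2821/8, so the C-coordinate is 13/12.
Check: -11/12 + 5/6 + 13/12 = 1.

(-11/12, 5/6, 13/12)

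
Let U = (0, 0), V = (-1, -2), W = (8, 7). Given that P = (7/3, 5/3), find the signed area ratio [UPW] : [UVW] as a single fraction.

[UVW] = ½·(0·(-2−7) + (-1)·(7−0) + 8·(0−(-2))) = ½·(0 − 7 + 16) = 9/2.
[UPW] = ½·(0·(5/3−7) + (7/3)·(7−0) + 8·(0−(5/3))) = ½·(0 + 49/3 − 40/3) = 3/2, so the ratio is (3/2)/(9/2) = 1/3.

1/3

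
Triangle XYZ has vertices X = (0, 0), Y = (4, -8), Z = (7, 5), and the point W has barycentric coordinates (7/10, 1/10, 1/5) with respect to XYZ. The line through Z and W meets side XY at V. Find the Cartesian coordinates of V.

(1/2, -1)

Line ZW meets XY where the Z-coordinate vanishes; zeroing W's Z-weight and renormalizing leaves X, Y-weights 7/10 : 1/10 → (7/8, 1/8).
So V = (7/8)·X + (1/8)·Y = (1/2, -1).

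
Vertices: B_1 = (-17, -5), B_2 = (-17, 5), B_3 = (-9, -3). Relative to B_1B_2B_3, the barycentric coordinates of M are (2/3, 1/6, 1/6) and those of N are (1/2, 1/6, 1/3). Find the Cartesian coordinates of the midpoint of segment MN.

(-15, -17/6)

Barycentric coordinates of the midpoint are the average: (7/12, 1/6, 1/4).
Converting: (7/12)·B_1 + (1/6)·B_2 + (1/4)·B_3 = (-15, -17/6).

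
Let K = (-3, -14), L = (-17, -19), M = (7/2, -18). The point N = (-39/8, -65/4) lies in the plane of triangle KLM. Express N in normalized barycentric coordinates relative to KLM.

Signed area of the reference triangle: [KLM] = ½·((-3)·(-19−(-18)) + (-17)·(-18−(-14)) + (7/2)·(-14−(-19))) = ½·(3 + 68 + 35/2) = 177/4.
[NLM] = ½·((-39/8)·(-19−(-18)) + (-17)·(-18−(-65/4)) + (7/2)·(-65/4−(-19))) = ½·(39/8 + 119/4 + 77/8) = 177/8, so the K-coordinate is (177/8)/(177/4) = 1/2.
[KNM] = ½·((-3)·(-65/4−(-18)) + (-39/8)·(-18−(-14)) + (7/2)·(-14−(-65/4))) = ½·(-21/4 + 39/2 + 63/8) = 177/16, so the L-coordinate is 1/4.
[KLN] = ½·((-3)·(-19−(-65/4)) + (-17)·(-65/4−(-14)) + (-39/8)·(-14−(-19))) = ½·(33/4 + 153/4 − 195/8) = 177/16, so the M-coordinate is 1/4.

(1/2, 1/4, 1/4)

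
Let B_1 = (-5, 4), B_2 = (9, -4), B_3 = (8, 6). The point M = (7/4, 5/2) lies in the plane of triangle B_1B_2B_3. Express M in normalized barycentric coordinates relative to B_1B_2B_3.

Signed area of the reference triangle: [B_1B_2B_3] = ½·((-5)·(-4−6) + 9·(6−4) + 8·(4−(-4))) = ½·(50 + 18 + 64) = 66.
[MB_2B_3] = ½·((7/4)·(-4−6) + 9·(6−(5/2)) + 8·(5/2−(-4))) = ½·(-35/2 + 63/2 + 52) = 33, so the B_1-coordinate is 33/66 = 1/2.
[B_1MB_3] = ½·((-5)·(5/2−6) + (7/4)·(6−4) + 8·(4−(5/2))) = ½·(35/2 + 7/2 + 12) = 33/2, so the B_2-coordinate is 1/4.
[B_1B_2M] = ½·((-5)·(-4−(5/2)) + 9·(5/2−4) + (7/4)·(4−(-4))) = ½·(65/2 − 27/2 + 14) = 33/2, so the B_3-coordinate is 1/4.

(1/2, 1/4, 1/4)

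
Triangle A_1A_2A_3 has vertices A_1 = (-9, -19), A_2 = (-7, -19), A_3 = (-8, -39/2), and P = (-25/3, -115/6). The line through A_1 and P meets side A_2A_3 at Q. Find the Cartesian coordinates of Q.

Barycentric coordinates of P with respect to A_1A_2A_3: (1/2, 1/6, 1/3).
On side A_2A_3 the A_1-coordinate is zero; dropping P's A_1-weight 1/2 and renormalizing the remaining 1/6 : 1/3 gives weights 1/3, 2/3 on A_2, A_3.
Q = (1/3)·(-7, -19) + (2/3)·(-8, -39/2) = (-23/3, -58/3).

(-23/3, -58/3)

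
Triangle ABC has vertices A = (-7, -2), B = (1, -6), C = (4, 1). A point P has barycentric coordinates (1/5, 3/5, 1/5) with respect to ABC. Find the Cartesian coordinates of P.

P = (1/5)·A + (3/5)·B + (1/5)·C.
x-coordinate: (1/5)·(-7) + (3/5)·1 + (1/5)·4 = 0.
y-coordinate: (1/5)·(-2) + (3/5)·(-6) + (1/5)·1 = -19/5.

(0, -19/5)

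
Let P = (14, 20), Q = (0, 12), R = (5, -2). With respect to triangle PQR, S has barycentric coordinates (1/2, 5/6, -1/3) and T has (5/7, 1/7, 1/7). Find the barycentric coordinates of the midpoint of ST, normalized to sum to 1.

(17/28, 41/84, -2/21)

Since both coordinate triples sum to 1, the midpoint's barycentrics are the componentwise average.
(1/2+5/7)/2 = 17/28; similarly 41/84 and -2/21.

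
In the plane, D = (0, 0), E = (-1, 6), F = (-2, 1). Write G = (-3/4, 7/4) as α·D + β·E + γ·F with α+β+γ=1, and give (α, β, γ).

Signed area of the reference triangle: [DEF] = ½·(0·(6−1) + (-1)·(1−0) + (-2)·(0−6)) = ½·(0 − 1 + 12) = 11/2.
[GEF] = ½·((-3/4)·(6−1) + (-1)·(1−(7/4)) + (-2)·(7/4−6)) = ½·(-15/4 + 3/4 + 17/2) = 11/4, so the D-coordinate is (11/4)/(11/2) = 1/2.
[DGF] = ½·(0·(7/4−1) + (-3/4)·(1−0) + (-2)·(0−(7/4))) = ½·(0 − 3/4 + 7/2) = 11/8, so the E-coordinate is 1/4.
[DEG] = ½·(0·(6−(7/4)) + (-1)·(7/4−0) + (-3/4)·(0−6)) = ½·(0 − 7/4 + 9/2) = 11/8, so the F-coordinate is 1/4.

(1/2, 1/4, 1/4)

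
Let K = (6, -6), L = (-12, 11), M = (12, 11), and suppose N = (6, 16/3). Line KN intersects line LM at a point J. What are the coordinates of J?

Barycentric coordinates of N with respect to KLM: (1/3, 1/6, 1/2).
On side LM the K-coordinate is zero; dropping N's K-weight 1/3 and renormalizing the remaining 1/6 : 1/2 gives weights 1/4, 3/4 on L, M.
J = (1/4)·(-12, 11) + (3/4)·(12, 11) = (6, 11).

(6, 11)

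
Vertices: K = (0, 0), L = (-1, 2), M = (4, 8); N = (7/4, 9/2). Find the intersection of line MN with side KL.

(-1/2, 1)

Barycentric coordinates of N with respect to KLM: (1/4, 1/4, 1/2).
On side KL the M-coordinate is zero; dropping N's M-weight 1/2 and renormalizing the remaining 1/4 : 1/4 gives weights 1/2, 1/2 on K, L.
J = (1/2)·(0, 0) + (1/2)·(-1, 2) = (-1/2, 1).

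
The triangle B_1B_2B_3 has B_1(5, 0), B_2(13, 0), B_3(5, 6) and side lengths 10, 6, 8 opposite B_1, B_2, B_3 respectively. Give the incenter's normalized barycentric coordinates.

The incenter has barycentric coordinates proportional to the opposite side lengths: (10 : 6 : 8).
Normalizing by 10+6+8 = 24 gives (5/12, 1/4, 1/3).

(5/12, 1/4, 1/3)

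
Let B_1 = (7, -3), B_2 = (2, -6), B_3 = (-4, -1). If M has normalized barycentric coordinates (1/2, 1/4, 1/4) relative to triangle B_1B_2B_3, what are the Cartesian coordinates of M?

(3, -13/4)

M = (1/2)·B_1 + (1/4)·B_2 + (1/4)·B_3.
x-coordinate: (1/2)·7 + (1/4)·2 + (1/4)·(-4) = 3.
y-coordinate: (1/2)·(-3) + (1/4)·(-6) + (1/4)·(-1) = -13/4.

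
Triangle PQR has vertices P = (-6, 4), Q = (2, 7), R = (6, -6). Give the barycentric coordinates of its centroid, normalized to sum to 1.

(1/3, 1/3, 1/3)

The centroid is the average of the vertices, so each weight is 1/3.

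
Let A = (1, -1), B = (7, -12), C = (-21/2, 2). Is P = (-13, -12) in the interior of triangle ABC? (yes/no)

no

Barycentric coordinates of P: (-80/31, 337/217, 440/217).
The three coordinates are negative, positive, positive; a point is interior exactly when all three are positive.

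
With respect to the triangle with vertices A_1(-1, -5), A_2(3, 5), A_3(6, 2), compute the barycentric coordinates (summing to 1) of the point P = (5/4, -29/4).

(1, -3/4, 3/4)

Signed area of the reference triangle: [A_1A_2A_3] = ½·((-1)·(5−2) + 3·(2−(-5)) + 6·(-5−5)) = ½·(-3 + 21 − 60) = -21.
[PA_2A_3] = ½·((5/4)·(5−2) + 3·(2−(-29/4)) + 6·(-29/4−5)) = ½·(15/4 + 111/4 − 147/2) = -21, so the A_1-coordinate is (-21)/(-21) = 1.
[A_1PA_3] = ½·((-1)·(-29/4−2) + (5/4)·(2−(-5)) + 6·(-5−(-29/4))) = ½·(37/4 + 35/4 + 27/2) = 63/4, so the A_2-coordinate is -3/4.
[A_1A_2P] = ½·((-1)·(5−(-29/4)) + 3·(-29/4−(-5)) + (5/4)·(-5−5)) = ½·(-49/4 − 27/4 − 25/2) = -63/4, so the A_3-coordinate is 3/4.
Check: 1 − 3/4 + 3/4 = 1.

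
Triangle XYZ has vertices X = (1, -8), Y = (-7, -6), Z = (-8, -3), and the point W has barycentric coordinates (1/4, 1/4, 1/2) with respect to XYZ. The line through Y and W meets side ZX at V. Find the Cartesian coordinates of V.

Line YW meets ZX where the Y-coordinate vanishes; zeroing W's Y-weight and renormalizing leaves Z, X-weights 1/2 : 1/4 → (2/3, 1/3).
So V = (2/3)·Z + (1/3)·X = (-5, -14/3).

(-5, -14/3)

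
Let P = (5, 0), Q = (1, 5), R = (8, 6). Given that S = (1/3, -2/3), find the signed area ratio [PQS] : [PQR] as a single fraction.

-2/3

[PQR] = ½·(5·(5−6) + 1·(6−0) + 8·(0−5)) = ½·(-5 + 6 − 40) = -39/2.
[PQS] = ½·(5·(5−(-2/3)) + 1·(-2/3−0) + (1/3)·(0−5)) = ½·(85/3 − 2/3 − 5/3) = 13, so the ratio is 13/(-39/2) = -2/3.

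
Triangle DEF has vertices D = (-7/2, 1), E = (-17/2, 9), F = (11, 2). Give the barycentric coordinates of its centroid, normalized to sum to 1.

(1/3, 1/3, 1/3)

The centroid is the average of the vertices, so each weight is 1/3.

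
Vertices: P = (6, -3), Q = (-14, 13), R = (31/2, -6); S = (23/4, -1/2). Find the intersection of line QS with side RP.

(37/3, -5)

Barycentric coordinates of S with respect to PQR: (1/4, 1/4, 1/2).
On side RP the Q-coordinate is zero; dropping S's Q-weight 1/4 and renormalizing the remaining 1/2 : 1/4 gives weights 2/3, 1/3 on R, P.
T = (2/3)·(31/2, -6) + (1/3)·(6, -3) = (37/3, -5).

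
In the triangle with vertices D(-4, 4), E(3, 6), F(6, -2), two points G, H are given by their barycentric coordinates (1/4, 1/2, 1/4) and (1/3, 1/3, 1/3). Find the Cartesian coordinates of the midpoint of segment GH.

(11/6, 37/12)

Barycentric coordinates of the midpoint are the average: (7/24, 5/12, 7/24).
Converting: (7/24)·D + (5/12)·E + (7/24)·F = (11/6, 37/12).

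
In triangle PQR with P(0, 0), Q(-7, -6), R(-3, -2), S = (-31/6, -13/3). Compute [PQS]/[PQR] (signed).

1/6

[PQR] = ½·(0·(-6−(-2)) + (-7)·(-2−0) + (-3)·(0−(-6))) = ½·(0 + 14 − 18) = -2.
[PQS] = ½·(0·(-6−(-13/3)) + (-7)·(-13/3−0) + (-31/6)·(0−(-6))) = ½·(0 + 91/3 − 31) = -1/3, so the ratio is (-1/3)/(-2) = 1/6.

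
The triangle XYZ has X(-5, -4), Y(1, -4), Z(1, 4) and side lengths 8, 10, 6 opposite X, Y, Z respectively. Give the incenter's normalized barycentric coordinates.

(1/3, 5/12, 1/4)

The incenter has barycentric coordinates proportional to the opposite side lengths: (8 : 10 : 6).
Normalizing by 8+10+6 = 24 gives (1/3, 5/12, 1/4).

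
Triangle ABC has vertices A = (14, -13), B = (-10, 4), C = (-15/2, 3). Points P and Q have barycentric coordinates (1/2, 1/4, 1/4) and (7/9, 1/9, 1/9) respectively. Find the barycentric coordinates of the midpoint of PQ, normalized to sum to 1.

Since both coordinate triples sum to 1, the midpoint's barycentrics are the componentwise average.
(1/2+7/9)/2 = 23/36; similarly 13/72 and 13/72.

(23/36, 13/72, 13/72)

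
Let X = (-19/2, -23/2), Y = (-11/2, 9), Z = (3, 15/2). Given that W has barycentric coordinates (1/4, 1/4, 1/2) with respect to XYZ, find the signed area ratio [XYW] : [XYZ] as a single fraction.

1/2

The signed ratio [XYW]/[XYZ] equals the barycentric coordinate of W at vertex Z, which is 1/2.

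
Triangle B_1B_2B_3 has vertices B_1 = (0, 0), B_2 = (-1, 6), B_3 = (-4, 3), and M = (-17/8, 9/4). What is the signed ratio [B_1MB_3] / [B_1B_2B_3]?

1/8

[B_1B_2B_3] = ½·(0·(6−3) + (-1)·(3−0) + (-4)·(0−6)) = ½·(0 − 3 + 24) = 21/2.
[B_1MB_3] = ½·(0·(9/4−3) + (-17/8)·(3−0) + (-4)·(0−(9/4))) = ½·(0 − 51/8 + 9) = 21/16, so the ratio is (21/16)/(21/2) = 1/8.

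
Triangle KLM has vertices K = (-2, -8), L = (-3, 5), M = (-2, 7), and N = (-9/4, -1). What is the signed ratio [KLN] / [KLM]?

[KLM] = ½·((-2)·(5−7) + (-3)·(7−(-8)) + (-2)·(-8−5)) = ½·(4 − 45 + 26) = -15/2.
[KLN] = ½·((-2)·(5−(-1)) + (-3)·(-1−(-8)) + (-9/4)·(-8−5)) = ½·(-12 − 21 + 117/4) = -15/8, so the ratio is (-15/8)/(-15/2) = 1/4.

1/4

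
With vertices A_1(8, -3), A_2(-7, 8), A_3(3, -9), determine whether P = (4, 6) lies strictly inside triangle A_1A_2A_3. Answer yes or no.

Barycentric coordinates of P: (167/145, 69/145, -91/145).
The three coordinates are positive, positive, negative; a point is interior exactly when all three are positive.

no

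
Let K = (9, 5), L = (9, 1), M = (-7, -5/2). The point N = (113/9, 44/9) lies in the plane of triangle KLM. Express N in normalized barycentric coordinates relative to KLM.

Signed area of the reference triangle: [KLM] = ½·(9·(1−(-5/2)) + 9·(-5/2−5) + (-7)·(5−1)) = ½·(63/2 − 135/2 − 28) = -32.
[NLM] = ½·((113/9)·(1−(-5/2)) + 9·(-5/2−(44/9)) + (-7)·(44/9−1)) = ½·(791/18 − 133/2 − 245/9) = -224/9, so the K-coordinate is (-224/9)/(-32) = 7/9.
[KNM] = ½·(9·(44/9−(-5/2)) + (113/9)·(-5/2−5) + (-7)·(5−(44/9))) = ½·(133/2 − 565/6 − 7/9) = -128/9, so the L-coordinate is 4/9.
[KLN] = ½·(9·(1−(44/9)) + 9·(44/9−5) + (113/9)·(5−1)) = ½·(-35 − 1 + 452/9) = 64/9, so the M-coordinate is -2/9.

(7/9, 4/9, -2/9)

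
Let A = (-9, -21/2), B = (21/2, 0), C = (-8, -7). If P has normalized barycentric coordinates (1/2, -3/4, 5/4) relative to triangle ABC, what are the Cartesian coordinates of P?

P = (1/2)·A + (-3/4)·B + (5/4)·C.
x-coordinate: (1/2)·(-9) + (-3/4)·(21/2) + (5/4)·(-8) = -179/8.
y-coordinate: (1/2)·(-21/2) + (-3/4)·0 + (5/4)·(-7) = -14.

(-179/8, -14)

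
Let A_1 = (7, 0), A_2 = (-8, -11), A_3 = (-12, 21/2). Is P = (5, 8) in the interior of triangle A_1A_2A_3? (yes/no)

no

Barycentric coordinates of P: (711/733, -262/733, 284/733).
The three coordinates are positive, negative, positive; a point is interior exactly when all three are positive.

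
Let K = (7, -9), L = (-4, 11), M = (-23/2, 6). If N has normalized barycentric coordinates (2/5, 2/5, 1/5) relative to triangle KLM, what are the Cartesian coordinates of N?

(-11/10, 2)

N = (2/5)·K + (2/5)·L + (1/5)·M.
x-coordinate: (2/5)·7 + (2/5)·(-4) + (1/5)·(-23/2) = -11/10.
y-coordinate: (2/5)·(-9) + (2/5)·11 + (1/5)·6 = 2.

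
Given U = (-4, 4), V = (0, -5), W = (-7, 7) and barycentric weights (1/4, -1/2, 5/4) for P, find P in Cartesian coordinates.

P = (1/4)·U + (-1/2)·V + (5/4)·W.
x-coordinate: (1/4)·(-4) + (-1/2)·0 + (5/4)·(-7) = -39/4.
y-coordinate: (1/4)·4 + (-1/2)·(-5) + (5/4)·7 = 49/4.

(-39/4, 49/4)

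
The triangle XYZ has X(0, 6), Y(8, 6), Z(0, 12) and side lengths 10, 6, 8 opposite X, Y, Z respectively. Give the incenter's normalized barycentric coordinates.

(5/12, 1/4, 1/3)

The incenter has barycentric coordinates proportional to the opposite side lengths: (10 : 6 : 8).
Normalizing by 10+6+8 = 24 gives (5/12, 1/4, 1/3).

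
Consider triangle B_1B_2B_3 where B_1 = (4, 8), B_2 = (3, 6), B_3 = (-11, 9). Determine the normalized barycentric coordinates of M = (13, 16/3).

(2/3, 1, -2/3)

Signed area of the reference triangle: [B_1B_2B_3] = ½·(4·(6−9) + 3·(9−8) + (-11)·(8−6)) = ½·(-12 + 3 − 22) = -31/2.
[MB_2B_3] = ½·(13·(6−9) + 3·(9−(16/3)) + (-11)·(16/3−6)) = ½·(-39 + 11 + 22/3) = -31/3, so the B_1-coordinate is (-31/3)/(-31/2) = 2/3.
[B_1MB_3] = ½·(4·(16/3−9) + 13·(9−8) + (-11)·(8−(16/3))) = ½·(-44/3 + 13 − 88/3) = -31/2, so the B_2-coordinate is 1.
[B_1B_2M] = ½·(4·(6−(16/3)) + 3·(16/3−8) + 13·(8−6)) = ½·(8/3 − 8 + 26) = 31/3, so the B_3-coordinate is -2/3.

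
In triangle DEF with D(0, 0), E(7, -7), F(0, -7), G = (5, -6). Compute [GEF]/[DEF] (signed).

1/7

[DEF] = ½·(0·(-7−(-7)) + 7·(-7−0) + 0·(0−(-7))) = ½·(0 − 49 + 0) = -49/2.
[GEF] = ½·(5·(-7−(-7)) + 7·(-7−(-6)) + 0·(-6−(-7))) = ½·(0 − 7 + 0) = -7/2, so the ratio is (-7/2)/(-49/2) = 1/7.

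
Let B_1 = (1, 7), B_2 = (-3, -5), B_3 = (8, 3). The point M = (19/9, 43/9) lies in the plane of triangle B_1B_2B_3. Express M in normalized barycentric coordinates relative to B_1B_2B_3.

(2/3, 1/9, 2/9)

Signed area of the reference triangle: [B_1B_2B_3] = ½·(1·(-5−3) + (-3)·(3−7) + 8·(7−(-5))) = ½·(-8 + 12 + 96) = 50.
[MB_2B_3] = ½·((19/9)·(-5−3) + (-3)·(3−(43/9)) + 8·(43/9−(-5))) = ½·(-152/9 + 16/3 + 704/9) = 100/3, so the B_1-coordinate is (100/3)/50 = 2/3.
[B_1MB_3] = ½·(1·(43/9−3) + (19/9)·(3−7) + 8·(7−(43/9))) = ½·(16/9 − 76/9 + 160/9) = 50/9, so the B_2-coordinate is 1/9.
[B_1B_2M] = ½·(1·(-5−(43/9)) + (-3)·(43/9−7) + (19/9)·(7−(-5))) = ½·(-88/9 + 20/3 + 76/3) = 100/9, so the B_3-coordinate is 2/9.
Check: 2/3 + 1/9 + 2/9 = 1.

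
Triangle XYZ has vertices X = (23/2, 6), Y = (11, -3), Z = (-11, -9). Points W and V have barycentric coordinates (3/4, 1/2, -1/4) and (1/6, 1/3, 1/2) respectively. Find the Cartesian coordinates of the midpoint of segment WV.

Barycentric coordinates of the midpoint are the average: (11/24, 5/12, 1/8).
Converting: (11/24)·X + (5/12)·Y + (1/8)·Z = (407/48, 3/8).

(407/48, 3/8)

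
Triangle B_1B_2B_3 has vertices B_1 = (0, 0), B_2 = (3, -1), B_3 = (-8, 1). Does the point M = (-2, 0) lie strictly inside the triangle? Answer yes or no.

Barycentric coordinates of M: (1/5, 2/5, 2/5).
The three coordinates are positive, positive, positive; a point is interior exactly when all three are positive.

yes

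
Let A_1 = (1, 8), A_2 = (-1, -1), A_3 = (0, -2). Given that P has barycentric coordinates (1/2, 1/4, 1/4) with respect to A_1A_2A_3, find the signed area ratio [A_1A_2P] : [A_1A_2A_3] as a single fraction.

1/4

The signed ratio [A_1A_2P]/[A_1A_2A_3] equals the barycentric coordinate of P at vertex A_3, which is 1/4.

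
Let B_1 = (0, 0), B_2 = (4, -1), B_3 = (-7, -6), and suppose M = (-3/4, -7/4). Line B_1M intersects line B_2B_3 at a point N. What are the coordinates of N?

(-3/2, -7/2)

Barycentric coordinates of M with respect to B_1B_2B_3: (1/2, 1/4, 1/4).
On side B_2B_3 the B_1-coordinate is zero; dropping M's B_1-weight 1/2 and renormalizing the remaining 1/4 : 1/4 gives weights 1/2, 1/2 on B_2, B_3.
N = (1/2)·(4, -1) + (1/2)·(-7, -6) = (-3/2, -7/2).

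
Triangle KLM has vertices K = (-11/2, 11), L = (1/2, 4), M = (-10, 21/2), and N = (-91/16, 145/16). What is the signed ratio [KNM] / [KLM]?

1/4

[KLM] = ½·((-11/2)·(4−(21/2)) + (1/2)·(21/2−11) + (-10)·(11−4)) = ½·(143/4 − 1/4 − 70) = -69/4.
[KNM] = ½·((-11/2)·(145/16−(21/2)) + (-91/16)·(21/2−11) + (-10)·(11−(145/16))) = ½·(253/32 + 91/32 − 155/8) = -69/16, so the ratio is (-69/16)/(-69/4) = 1/4.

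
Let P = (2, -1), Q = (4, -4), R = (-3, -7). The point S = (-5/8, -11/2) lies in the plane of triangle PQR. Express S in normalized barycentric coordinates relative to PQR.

(1/8, 1/4, 5/8)

Signed area of the reference triangle: [PQR] = ½·(2·(-4−(-7)) + 4·(-7−(-1)) + (-3)·(-1−(-4))) = ½·(6 − 24 − 9) = -27/2.
[SQR] = ½·((-5/8)·(-4−(-7)) + 4·(-7−(-11/2)) + (-3)·(-11/2−(-4))) = ½·(-15/8 − 6 + 9/2) = -27/16, so the P-coordinate is (-27/16)/(-27/2) = 1/8.
[PSR] = ½·(2·(-11/2−(-7)) + (-5/8)·(-7−(-1)) + (-3)·(-1−(-11/2))) = ½·(3 + 15/4 − 27/2) = -27/8, so the Q-coordinate is 1/4.
[PQS] = ½·(2·(-4−(-11/2)) + 4·(-11/2−(-1)) + (-5/8)·(-1−(-4))) = ½·(3 − 18 − 15/8) = -135/16, so the R-coordinate is 5/8.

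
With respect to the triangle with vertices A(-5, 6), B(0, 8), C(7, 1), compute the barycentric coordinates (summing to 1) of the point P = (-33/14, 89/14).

Signed area of the reference triangle: [ABC] = ½·((-5)·(8−1) + 0·(1−6) + 7·(6−8)) = ½·(-35 + 0 − 14) = -49/2.
[PBC] = ½·((-33/14)·(8−1) + 0·(1−(89/14)) + 7·(89/14−8)) = ½·(-33/2 + 0 − 23/2) = -14, so the A-coordinate is (-14)/(-49/2) = 4/7.
[APC] = ½·((-5)·(89/14−1) + (-33/14)·(1−6) + 7·(6−(89/14))) = ½·(-375/14 + 165/14 − 5/2) = -35/4, so the B-coordinate is 5/14.
[ABP] = ½·((-5)·(8−(89/14)) + 0·(89/14−6) + (-33/14)·(6−8)) = ½·(-115/14 + 0 + 33/7) = -7/4, so the C-coordinate is 1/14.
Check: 4/7 + 5/14 + 1/14 = 1.

(4/7, 5/14, 1/14)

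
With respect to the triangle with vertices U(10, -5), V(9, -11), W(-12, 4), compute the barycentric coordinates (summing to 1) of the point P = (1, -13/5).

Signed area of the reference triangle: [UVW] = ½·(10·(-11−4) + 9·(4−(-5)) + (-12)·(-5−(-11))) = ½·(-150 + 81 − 72) = -141/2.
[PVW] = ½·(1·(-11−4) + 9·(4−(-13/5)) + (-12)·(-13/5−(-11))) = ½·(-15 + 297/5 − 504/5) = -141/5, so the U-coordinate is (-141/5)/(-141/2) = 2/5.
[UPW] = ½·(10·(-13/5−4) + 1·(4−(-5)) + (-12)·(-5−(-13/5))) = ½·(-66 + 9 + 144/5) = -141/10, so the V-coordinate is 1/5.
[UVP] = ½·(10·(-11−(-13/5)) + 9·(-13/5−(-5)) + 1·(-5−(-11))) = ½·(-84 + 108/5 + 6) = -141/5, so the W-coordinate is 2/5.

(2/5, 1/5, 2/5)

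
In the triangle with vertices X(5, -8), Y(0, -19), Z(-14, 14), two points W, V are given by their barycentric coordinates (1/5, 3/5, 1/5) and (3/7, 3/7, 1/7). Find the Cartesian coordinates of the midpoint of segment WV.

Barycentric coordinates of the midpoint are the average: (11/35, 18/35, 6/35).
Converting: (11/35)·X + (18/35)·Y + (6/35)·Z = (-29/35, -346/35).

(-29/35, -346/35)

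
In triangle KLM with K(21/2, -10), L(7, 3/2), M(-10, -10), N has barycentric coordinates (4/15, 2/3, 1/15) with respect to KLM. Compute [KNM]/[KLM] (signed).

2/3

The signed ratio [KNM]/[KLM] equals the barycentric coordinate of N at vertex L, which is 2/3.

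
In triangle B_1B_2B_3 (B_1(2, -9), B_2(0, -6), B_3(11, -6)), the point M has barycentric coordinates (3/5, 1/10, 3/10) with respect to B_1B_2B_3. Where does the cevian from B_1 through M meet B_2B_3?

(33/4, -6)

Line B_1M meets B_2B_3 where the B_1-coordinate vanishes; zeroing M's B_1-weight and renormalizing leaves B_2, B_3-weights 1/10 : 3/10 → (1/4, 3/4).
So N = (1/4)·B_2 + (3/4)·B_3 = (33/4, -6).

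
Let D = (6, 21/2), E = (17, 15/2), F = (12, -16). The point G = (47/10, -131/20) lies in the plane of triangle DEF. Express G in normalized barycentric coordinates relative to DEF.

Signed area of the reference triangle: [DEF] = ½·(6·(15/2−(-16)) + 17·(-16−(21/2)) + 12·(21/2−(15/2))) = ½·(141 − 901/2 + 36) = -547/4.
[GEF] = ½·((47/10)·(15/2−(-16)) + 17·(-16−(-131/20)) + 12·(-131/20−(15/2))) = ½·(2209/20 − 3213/20 − 843/5) = -547/5, so the D-coordinate is (-547/5)/(-547/4) = 4/5.
[DGF] = ½·(6·(-131/20−(-16)) + (47/10)·(-16−(21/2)) + 12·(21/2−(-131/20))) = ½·(567/10 − 2491/20 + 1023/5) = 547/8, so the E-coordinate is -1/2.
[DEG] = ½·(6·(15/2−(-131/20)) + 17·(-131/20−(21/2)) + (47/10)·(21/2−(15/2))) = ½·(843/10 − 5797/20 + 141/10) = -3829/40, so the F-coordinate is 7/10.
Check: 4/5 − 1/2 + 7/10 = 1.

(4/5, -1/2, 7/10)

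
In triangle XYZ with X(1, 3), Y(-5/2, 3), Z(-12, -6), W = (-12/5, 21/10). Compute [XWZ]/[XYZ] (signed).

[XYZ] = ½·(1·(3−(-6)) + (-5/2)·(-6−3) + (-12)·(3−3)) = ½·(9 + 45/2 + 0) = 63/4.
[XWZ] = ½·(1·(21/10−(-6)) + (-12/5)·(-6−3) + (-12)·(3−(21/10))) = ½·(81/10 + 108/5 − 54/5) = 189/20, so the ratio is (189/20)/(63/4) = 3/5.

3/5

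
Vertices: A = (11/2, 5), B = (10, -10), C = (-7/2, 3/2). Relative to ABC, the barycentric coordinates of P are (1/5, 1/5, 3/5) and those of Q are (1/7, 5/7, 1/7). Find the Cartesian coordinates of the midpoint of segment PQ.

Barycentric coordinates of the midpoint are the average: (6/35, 16/35, 13/35).
Converting: (6/35)·A + (16/35)·B + (13/35)·C = (59/14, -221/70).

(59/14, -221/70)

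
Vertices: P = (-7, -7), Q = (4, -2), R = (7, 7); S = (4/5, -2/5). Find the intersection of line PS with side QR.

Barycentric coordinates of S with respect to PQR: (2/5, 1/5, 2/5).
On side QR the P-coordinate is zero; dropping S's P-weight 2/5 and renormalizing the remaining 1/5 : 2/5 gives weights 1/3, 2/3 on Q, R.
T = (1/3)·(4, -2) + (2/3)·(7, 7) = (6, 4).

(6, 4)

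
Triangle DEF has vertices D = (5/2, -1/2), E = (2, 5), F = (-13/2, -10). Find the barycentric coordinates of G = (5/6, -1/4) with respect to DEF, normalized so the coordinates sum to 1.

(1/2, 1/3, 1/6)

Signed area of the reference triangle: [DEF] = ½·((5/2)·(5−(-10)) + 2·(-10−(-1/2)) + (-13/2)·(-1/2−5)) = ½·(75/2 − 19 + 143/4) = 217/8.
[GEF] = ½·((5/6)·(5−(-10)) + 2·(-10−(-1/4)) + (-13/2)·(-1/4−5)) = ½·(25/2 − 39/2 + 273/8) = 217/16, so the D-coordinate is (217/16)/(217/8) = 1/2.
[DGF] = ½·((5/2)·(-1/4−(-10)) + (5/6)·(-10−(-1/2)) + (-13/2)·(-1/2−(-1/4))) = ½·(195/8 − 95/12 + 13/8) = 217/24, so the E-coordinate is 1/3.
[DEG] = ½·((5/2)·(5−(-1/4)) + 2·(-1/4−(-1/2)) + (5/6)·(-1/2−5)) = ½·(105/8 + 1/2 − 55/12) = 217/48, so the F-coordinate is 1/6.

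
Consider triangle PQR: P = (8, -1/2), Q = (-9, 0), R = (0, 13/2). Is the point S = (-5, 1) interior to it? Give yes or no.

yes

Barycentric coordinates of S: (17/115, 79/115, 19/115).
The three coordinates are positive, positive, positive; a point is interior exactly when all three are positive.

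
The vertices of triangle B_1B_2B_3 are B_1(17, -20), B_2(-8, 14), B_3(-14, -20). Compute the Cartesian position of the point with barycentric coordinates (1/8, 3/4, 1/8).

(-45/8, 11/2)

M = (1/8)·B_1 + (3/4)·B_2 + (1/8)·B_3.
x-coordinate: (1/8)·17 + (3/4)·(-8) + (1/8)·(-14) = -45/8.
y-coordinate: (1/8)·(-20) + (3/4)·14 + (1/8)·(-20) = 11/2.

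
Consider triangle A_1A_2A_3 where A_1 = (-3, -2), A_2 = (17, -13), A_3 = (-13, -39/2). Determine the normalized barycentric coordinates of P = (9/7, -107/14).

Signed area of the reference triangle: [A_1A_2A_3] = ½·((-3)·(-13−(-39/2)) + 17·(-39/2−(-2)) + (-13)·(-2−(-13))) = ½·(-39/2 − 595/2 − 143) = -230.
[PA_2A_3] = ½·((9/7)·(-13−(-39/2)) + 17·(-39/2−(-107/14)) + (-13)·(-107/14−(-13))) = ½·(117/14 − 1411/7 − 975/14) = -920/7, so the A_1-coordinate is (-920/7)/(-230) = 4/7.
[A_1PA_3] = ½·((-3)·(-107/14−(-39/2)) + (9/7)·(-39/2−(-2)) + (-13)·(-2−(-107/14))) = ½·(-249/7 − 45/2 − 1027/14) = -460/7, so the A_2-coordinate is 2/7.
[A_1A_2P] = ½·((-3)·(-13−(-107/14)) + 17·(-107/14−(-2)) + (9/7)·(-2−(-13))) = ½·(225/14 − 1343/14 + 99/7) = -230/7, so the A_3-coordinate is 1/7.
Check: 4/7 + 2/7 + 1/7 = 1.

(4/7, 2/7, 1/7)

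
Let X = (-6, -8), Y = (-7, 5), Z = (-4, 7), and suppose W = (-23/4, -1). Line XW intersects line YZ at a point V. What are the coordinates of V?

(-11/2, 6)

Barycentric coordinates of W with respect to XYZ: (1/2, 1/4, 1/4).
On side YZ the X-coordinate is zero; dropping W's X-weight 1/2 and renormalizing the remaining 1/4 : 1/4 gives weights 1/2, 1/2 on Y, Z.
V = (1/2)·(-7, 5) + (1/2)·(-4, 7) = (-11/2, 6).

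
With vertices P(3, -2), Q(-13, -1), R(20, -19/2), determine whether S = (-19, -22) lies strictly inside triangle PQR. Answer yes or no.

Barycentric coordinates of S: (-744/103, 505/103, 342/103).
The three coordinates are negative, positive, positive; a point is interior exactly when all three are positive.

no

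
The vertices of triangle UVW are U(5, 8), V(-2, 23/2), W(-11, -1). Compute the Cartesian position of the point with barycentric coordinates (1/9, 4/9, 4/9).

P = (1/9)·U + (4/9)·V + (4/9)·W.
x-coordinate: (1/9)·5 + (4/9)·(-2) + (4/9)·(-11) = -47/9.
y-coordinate: (1/9)·8 + (4/9)·(23/2) + (4/9)·(-1) = 50/9.

(-47/9, 50/9)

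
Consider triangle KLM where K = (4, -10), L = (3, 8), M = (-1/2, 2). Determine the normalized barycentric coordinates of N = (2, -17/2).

(3/4, -1/4, 1/2)

Signed area of the reference triangle: [KLM] = ½·(4·(8−2) + 3·(2−(-10)) + (-1/2)·(-10−8)) = ½·(24 + 36 + 9) = 69/2.
[NLM] = ½·(2·(8−2) + 3·(2−(-17/2)) + (-1/2)·(-17/2−8)) = ½·(12 + 63/2 + 33/4) = 207/8, so the K-coordinate is (207/8)/(69/2) = 3/4.
[KNM] = ½·(4·(-17/2−2) + 2·(2−(-10)) + (-1/2)·(-10−(-17/2))) = ½·(-42 + 24 + 3/4) = -69/8, so the L-coordinate is -1/4.
[KLN] = ½·(4·(8−(-17/2)) + 3·(-17/2−(-10)) + 2·(-10−8)) = ½·(66 + 9/2 − 36) = 69/4, so the M-coordinate is 1/2.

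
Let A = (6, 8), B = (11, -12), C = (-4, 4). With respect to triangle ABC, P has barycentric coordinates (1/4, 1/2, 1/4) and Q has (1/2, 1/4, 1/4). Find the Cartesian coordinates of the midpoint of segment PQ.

Barycentric coordinates of the midpoint are the average: (3/8, 3/8, 1/4).
Converting: (3/8)·A + (3/8)·B + (1/4)·C = (43/8, -1/2).

(43/8, -1/2)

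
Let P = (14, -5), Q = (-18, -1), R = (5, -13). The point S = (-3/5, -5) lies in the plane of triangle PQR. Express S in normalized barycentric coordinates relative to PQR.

Signed area of the reference triangle: [PQR] = ½·(14·(-1−(-13)) + (-18)·(-13−(-5)) + 5·(-5−(-1))) = ½·(168 + 144 − 20) = 146.
[SQR] = ½·((-3/5)·(-1−(-13)) + (-18)·(-13−(-5)) + 5·(-5−(-1))) = ½·(-36/5 + 144 − 20) = 292/5, so the P-coordinate is (292/5)/146 = 2/5.
[PSR] = ½·(14·(-5−(-13)) + (-3/5)·(-13−(-5)) + 5·(-5−(-5))) = ½·(112 + 24/5 + 0) = 292/5, so the Q-coordinate is 2/5.
[PQS] = ½·(14·(-1−(-5)) + (-18)·(-5−(-5)) + (-3/5)·(-5−(-1))) = ½·(56 + 0 + 12/5) = 146/5, so the R-coordinate is 1/5.

(2/5, 2/5, 1/5)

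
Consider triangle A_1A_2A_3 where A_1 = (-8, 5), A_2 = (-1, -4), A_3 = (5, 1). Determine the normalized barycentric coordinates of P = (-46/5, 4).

(1, 1/5, -1/5)

Signed area of the reference triangle: [A_1A_2A_3] = ½·((-8)·(-4−1) + (-1)·(1−5) + 5·(5−(-4))) = ½·(40 + 4 + 45) = 89/2.
[PA_2A_3] = ½·((-46/5)·(-4−1) + (-1)·(1−4) + 5·(4−(-4))) = ½·(46 + 3 + 40) = 89/2, so the A_1-coordinate is (89/2)/(89/2) = 1.
[A_1PA_3] = ½·((-8)·(4−1) + (-46/5)·(1−5) + 5·(5−4)) = ½·(-24 + 184/5 + 5) = 89/10, so the A_2-coordinate is 1/5.
[A_1A_2P] = ½·((-8)·(-4−4) + (-1)·(4−5) + (-46/5)·(5−(-4))) = ½·(64 + 1 − 414/5) = -89/10, so the A_3-coordinate is -1/5.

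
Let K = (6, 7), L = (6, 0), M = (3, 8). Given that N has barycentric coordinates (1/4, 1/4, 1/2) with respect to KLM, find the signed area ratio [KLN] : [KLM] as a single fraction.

The signed ratio [KLN]/[KLM] equals the barycentric coordinate of N at vertex M, which is 1/2.

1/2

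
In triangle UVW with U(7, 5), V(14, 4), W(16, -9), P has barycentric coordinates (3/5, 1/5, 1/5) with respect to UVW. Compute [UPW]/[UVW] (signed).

The signed ratio [UPW]/[UVW] equals the barycentric coordinate of P at vertex V, which is 1/5.

1/5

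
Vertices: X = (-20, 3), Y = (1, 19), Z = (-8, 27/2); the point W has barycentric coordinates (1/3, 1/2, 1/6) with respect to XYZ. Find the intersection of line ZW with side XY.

Line ZW meets XY where the Z-coordinate vanishes; zeroing W's Z-weight and renormalizing leaves X, Y-weights 1/3 : 1/2 → (2/5, 3/5).
So V = (2/5)·X + (3/5)·Y = (-37/5, 63/5).

(-37/5, 63/5)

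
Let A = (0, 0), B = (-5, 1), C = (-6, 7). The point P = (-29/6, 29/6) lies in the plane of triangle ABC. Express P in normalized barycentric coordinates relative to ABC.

(1/6, 1/6, 2/3)

Signed area of the reference triangle: [ABC] = ½·(0·(1−7) + (-5)·(7−0) + (-6)·(0−1)) = ½·(0 − 35 + 6) = -29/2.
[PBC] = ½·((-29/6)·(1−7) + (-5)·(7−(29/6)) + (-6)·(29/6−1)) = ½·(29 − 65/6 − 23) = -29/12, so the A-coordinate is (-29/12)/(-29/2) = 1/6.
[APC] = ½·(0·(29/6−7) + (-29/6)·(7−0) + (-6)·(0−(29/6))) = ½·(0 − 203/6 + 29) = -29/12, so the B-coordinate is 1/6.
[ABP] = ½·(0·(1−(29/6)) + (-5)·(29/6−0) + (-29/6)·(0−1)) = ½·(0 − 145/6 + 29/6) = -29/3, so the C-coordinate is 2/3.
Check: 1/6 + 1/6 + 2/3 = 1.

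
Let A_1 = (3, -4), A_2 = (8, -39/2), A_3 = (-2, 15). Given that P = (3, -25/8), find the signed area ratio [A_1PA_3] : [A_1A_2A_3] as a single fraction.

1/4

[A_1A_2A_3] = ½·(3·(-39/2−15) + 8·(15−(-4)) + (-2)·(-4−(-39/2))) = ½·(-207/2 + 152 − 31) = 35/4.
[A_1PA_3] = ½·(3·(-25/8−15) + 3·(15−(-4)) + (-2)·(-4−(-25/8))) = ½·(-435/8 + 57 + 7/4) = 35/16, so the ratio is (35/16)/(35/4) = 1/4.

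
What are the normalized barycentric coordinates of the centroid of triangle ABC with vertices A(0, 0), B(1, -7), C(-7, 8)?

(1/3, 1/3, 1/3)

The centroid is the average of the vertices, so each weight is 1/3.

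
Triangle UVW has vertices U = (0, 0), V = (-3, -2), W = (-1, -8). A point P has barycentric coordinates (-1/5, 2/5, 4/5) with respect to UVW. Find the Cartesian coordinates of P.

P = (-1/5)·U + (2/5)·V + (4/5)·W.
x-coordinate: (-1/5)·0 + (2/5)·(-3) + (4/5)·(-1) = -2.
y-coordinate: (-1/5)·0 + (2/5)·(-2) + (4/5)·(-8) = -36/5.

(-2, -36/5)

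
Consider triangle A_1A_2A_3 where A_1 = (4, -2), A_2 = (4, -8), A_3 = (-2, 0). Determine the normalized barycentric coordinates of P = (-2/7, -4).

(-2/7, 4/7, 5/7)

Signed area of the reference triangle: [A_1A_2A_3] = ½·(4·(-8−0) + 4·(0−(-2)) + (-2)·(-2−(-8))) = ½·(-32 + 8 − 12) = -18.
[PA_2A_3] = ½·((-2/7)·(-8−0) + 4·(0−(-4)) + (-2)·(-4−(-8))) = ½·(16/7 + 16 − 8) = 36/7, so the A_1-coordinate is (36/7)/(-18) = -2/7.
[A_1PA_3] = ½·(4·(-4−0) + (-2/7)·(0−(-2)) + (-2)·(-2−(-4))) = ½·(-16 − 4/7 − 4) = -72/7, so the A_2-coordinate is 4/7.
[A_1A_2P] = ½·(4·(-8−(-4)) + 4·(-4−(-2)) + (-2/7)·(-2−(-8))) = ½·(-16 − 8 − 12/7) = -90/7, so the A_3-coordinate is 5/7.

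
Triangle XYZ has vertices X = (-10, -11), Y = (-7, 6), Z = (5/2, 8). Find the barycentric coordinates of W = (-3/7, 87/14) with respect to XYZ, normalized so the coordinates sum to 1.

Signed area of the reference triangle: [XYZ] = ½·((-10)·(6−8) + (-7)·(8−(-11)) + (5/2)·(-11−6)) = ½·(20 − 133 − 85/2) = -311/4.
[WYZ] = ½·((-3/7)·(6−8) + (-7)·(8−(87/14)) + (5/2)·(87/14−6)) = ½·(6/7 − 25/2 + 15/28) = -311/56, so the X-coordinate is (-311/56)/(-311/4) = 1/14.
[XWZ] = ½·((-10)·(87/14−8) + (-3/7)·(8−(-11)) + (5/2)·(-11−(87/14))) = ½·(125/7 − 57/7 − 1205/28) = -933/56, so the Y-coordinate is 3/14.
[XYW] = ½·((-10)·(6−(87/14)) + (-7)·(87/14−(-11)) + (-3/7)·(-11−6)) = ½·(15/7 − 241/2 + 51/7) = -1555/28, so the Z-coordinate is 5/7.
Check: 1/14 + 3/14 + 5/7 = 1.

(1/14, 3/14, 5/7)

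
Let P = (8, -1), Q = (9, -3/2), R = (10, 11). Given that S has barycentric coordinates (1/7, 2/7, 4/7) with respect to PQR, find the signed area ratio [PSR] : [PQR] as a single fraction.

2/7

The signed ratio [PSR]/[PQR] equals the barycentric coordinate of S at vertex Q, which is 2/7.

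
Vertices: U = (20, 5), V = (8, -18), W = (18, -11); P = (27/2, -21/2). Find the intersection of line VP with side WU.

Barycentric coordinates of P with respect to UVW: (1/4, 1/2, 1/4).
On side WU the V-coordinate is zero; dropping P's V-weight 1/2 and renormalizing the remaining 1/4 : 1/4 gives weights 1/2, 1/2 on W, U.
Q = (1/2)·(18, -11) + (1/2)·(20, 5) = (19, -3).

(19, -3)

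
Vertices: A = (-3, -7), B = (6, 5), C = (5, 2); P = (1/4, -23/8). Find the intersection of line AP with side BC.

(17/3, 4)

Barycentric coordinates of P with respect to ABC: (5/8, 1/4, 1/8).
On side BC the A-coordinate is zero; dropping P's A-weight 5/8 and renormalizing the remaining 1/4 : 1/8 gives weights 2/3, 1/3 on B, C.
Q = (2/3)·(6, 5) + (1/3)·(5, 2) = (17/3, 4).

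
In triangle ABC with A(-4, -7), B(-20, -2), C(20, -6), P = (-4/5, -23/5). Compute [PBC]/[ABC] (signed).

1/5

[ABC] = ½·((-4)·(-2−(-6)) + (-20)·(-6−(-7)) + 20·(-7−(-2))) = ½·(-16 − 20 − 100) = -68.
[PBC] = ½·((-4/5)·(-2−(-6)) + (-20)·(-6−(-23/5)) + 20·(-23/5−(-2))) = ½·(-16/5 + 28 − 52) = -68/5, so the ratio is (-68/5)/(-68) = 1/5.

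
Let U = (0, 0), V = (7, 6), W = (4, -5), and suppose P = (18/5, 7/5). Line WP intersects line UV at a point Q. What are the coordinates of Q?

(7/2, 3)

Barycentric coordinates of P with respect to UVW: (2/5, 2/5, 1/5).
On side UV the W-coordinate is zero; dropping P's W-weight 1/5 and renormalizing the remaining 2/5 : 2/5 gives weights 1/2, 1/2 on U, V.
Q = (1/2)·(0, 0) + (1/2)·(7, 6) = (7/2, 3).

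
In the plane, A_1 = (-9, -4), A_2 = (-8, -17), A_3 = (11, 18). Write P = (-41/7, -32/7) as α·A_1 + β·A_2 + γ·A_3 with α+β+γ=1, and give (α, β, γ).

Signed area of the reference triangle: [A_1A_2A_3] = ½·((-9)·(-17−18) + (-8)·(18−(-4)) + 11·(-4−(-17))) = ½·(315 − 176 + 143) = 141.
[PA_2A_3] = ½·((-41/7)·(-17−18) + (-8)·(18−(-32/7)) + 11·(-32/7−(-17))) = ½·(205 − 1264/7 + 957/7) = 564/7, so the A_1-coordinate is (564/7)/141 = 4/7.
[A_1PA_3] = ½·((-9)·(-32/7−18) + (-41/7)·(18−(-4)) + 11·(-4−(-32/7))) = ½·(1422/7 − 902/7 + 44/7) = 282/7, so the A_2-coordinate is 2/7.
[A_1A_2P] = ½·((-9)·(-17−(-32/7)) + (-8)·(-32/7−(-4)) + (-41/7)·(-4−(-17))) = ½·(783/7 + 32/7 − 533/7) = 141/7, so the A_3-coordinate is 1/7.
Check: 4/7 + 2/7 + 1/7 = 1.

(4/7, 2/7, 1/7)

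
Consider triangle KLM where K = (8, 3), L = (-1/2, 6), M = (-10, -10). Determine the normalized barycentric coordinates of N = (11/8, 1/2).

Signed area of the reference triangle: [KLM] = ½·(8·(6−(-10)) + (-1/2)·(-10−3) + (-10)·(3−6)) = ½·(128 + 13/2 + 30) = 329/4.
[NLM] = ½·((11/8)·(6−(-10)) + (-1/2)·(-10−(1/2)) + (-10)·(1/2−6)) = ½·(22 + 21/4 + 55) = 329/8, so the K-coordinate is (329/8)/(329/4) = 1/2.
[KNM] = ½·(8·(1/2−(-10)) + (11/8)·(-10−3) + (-10)·(3−(1/2))) = ½·(84 − 143/8 − 25) = 329/16, so the L-coordinate is 1/4.
[KLN] = ½·(8·(6−(1/2)) + (-1/2)·(1/2−3) + (11/8)·(3−6)) = ½·(44 + 5/4 − 33/8) = 329/16, so the M-coordinate is 1/4.
Check: 1/2 + 1/4 + 1/4 = 1.

(1/2, 1/4, 1/4)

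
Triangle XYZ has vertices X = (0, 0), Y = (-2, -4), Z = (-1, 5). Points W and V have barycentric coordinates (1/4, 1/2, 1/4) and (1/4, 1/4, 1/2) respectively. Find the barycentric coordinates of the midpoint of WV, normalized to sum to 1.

Since both coordinate triples sum to 1, the midpoint's barycentrics are the componentwise average.
(1/4+1/4)/2 = 1/4; similarly 3/8 and 3/8.

(1/4, 3/8, 3/8)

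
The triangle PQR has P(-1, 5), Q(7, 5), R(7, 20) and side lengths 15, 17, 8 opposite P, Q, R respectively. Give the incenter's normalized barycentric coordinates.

The incenter has barycentric coordinates proportional to the opposite side lengths: (15 : 17 : 8).
Normalizing by 15+17+8 = 40 gives (3/8, 17/40, 1/5).

(3/8, 17/40, 1/5)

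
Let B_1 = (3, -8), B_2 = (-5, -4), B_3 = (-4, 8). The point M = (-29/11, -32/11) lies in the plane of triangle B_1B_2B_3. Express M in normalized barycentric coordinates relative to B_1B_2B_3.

Signed area of the reference triangle: [B_1B_2B_3] = ½·(3·(-4−8) + (-5)·(8−(-8)) + (-4)·(-8−(-4))) = ½·(-36 − 80 + 16) = -50.
[MB_2B_3] = ½·((-29/11)·(-4−8) + (-5)·(8−(-32/11)) + (-4)·(-32/11−(-4))) = ½·(348/11 − 600/11 − 48/11) = -150/11, so the B_1-coordinate is (-150/11)/(-50) = 3/11.
[B_1MB_3] = ½·(3·(-32/11−8) + (-29/11)·(8−(-8)) + (-4)·(-8−(-32/11))) = ½·(-360/11 − 464/11 + 224/11) = -300/11, so the B_2-coordinate is 6/11.
[B_1B_2M] = ½·(3·(-4−(-32/11)) + (-5)·(-32/11−(-8)) + (-29/11)·(-8−(-4))) = ½·(-36/11 − 280/11 + 116/11) = -100/11, so the B_3-coordinate is 2/11.
Check: 3/11 + 6/11 + 2/11 = 1.

(3/11, 6/11, 2/11)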